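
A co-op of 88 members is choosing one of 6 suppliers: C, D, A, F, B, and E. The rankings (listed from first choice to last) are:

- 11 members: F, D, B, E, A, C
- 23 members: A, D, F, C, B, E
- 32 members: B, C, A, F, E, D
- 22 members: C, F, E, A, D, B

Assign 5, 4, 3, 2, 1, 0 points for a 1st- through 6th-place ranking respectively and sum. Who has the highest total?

C

C: 11·0 + 23·2 + 32·4 + 22·5 = 284
D: 11·4 + 23·4 + 32·0 + 22·1 = 158
A: 11·1 + 23·5 + 32·3 + 22·2 = 266
F: 11·5 + 23·3 + 32·2 + 22·4 = 276
B: 11·3 + 23·1 + 32·5 + 22·0 = 216
E: 11·2 + 23·0 + 32·1 + 22·3 = 120
C has the highest Borda score (284).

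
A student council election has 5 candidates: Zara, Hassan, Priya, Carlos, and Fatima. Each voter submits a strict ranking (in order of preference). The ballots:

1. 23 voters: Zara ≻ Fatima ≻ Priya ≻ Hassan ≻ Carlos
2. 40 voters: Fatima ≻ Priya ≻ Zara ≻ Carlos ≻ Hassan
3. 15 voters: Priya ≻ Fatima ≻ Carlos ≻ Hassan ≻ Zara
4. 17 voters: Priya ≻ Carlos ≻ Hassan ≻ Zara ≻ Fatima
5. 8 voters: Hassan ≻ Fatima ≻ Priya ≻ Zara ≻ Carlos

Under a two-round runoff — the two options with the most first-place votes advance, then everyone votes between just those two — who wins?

Fatima

Round 1 first-place votes: Zara 23, Hassan 8, Priya 32, Carlos 0, Fatima 40.
Fatima and Priya advance.
Runoff: Fatima is preferred to Priya by 71 voters; Priya by 32.
Fatima wins the runoff.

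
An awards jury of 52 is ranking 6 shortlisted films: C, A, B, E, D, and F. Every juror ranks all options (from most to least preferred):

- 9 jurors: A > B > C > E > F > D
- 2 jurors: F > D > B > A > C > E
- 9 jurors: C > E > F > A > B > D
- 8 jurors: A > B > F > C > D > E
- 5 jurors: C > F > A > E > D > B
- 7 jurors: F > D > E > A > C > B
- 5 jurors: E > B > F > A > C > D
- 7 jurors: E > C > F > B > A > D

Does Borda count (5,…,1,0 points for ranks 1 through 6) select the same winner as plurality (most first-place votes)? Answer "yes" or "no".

no

Borda — scores: C 155, A 153, B 117, E 145, D 49, F 161. Winner: F.
Plurality — first-place votes: C 14, A 17, B 0, E 12, D 0, F 9. Winner: A.
The two methods disagree.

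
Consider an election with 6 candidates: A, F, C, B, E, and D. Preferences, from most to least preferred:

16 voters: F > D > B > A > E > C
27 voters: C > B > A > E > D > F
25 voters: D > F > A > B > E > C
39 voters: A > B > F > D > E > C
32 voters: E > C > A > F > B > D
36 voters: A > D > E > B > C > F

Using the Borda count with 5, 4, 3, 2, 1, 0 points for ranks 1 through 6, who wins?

A

A: 16·2 + 27·3 + 25·3 + 39·5 + 32·3 + 36·5 = 659
F: 16·5 + 27·0 + 25·4 + 39·3 + 32·2 + 36·0 = 361
C: 16·0 + 27·5 + 25·0 + 39·0 + 32·4 + 36·1 = 299
B: 16·3 + 27·4 + 25·2 + 39·4 + 32·1 + 36·2 = 466
E: 16·1 + 27·2 + 25·1 + 39·1 + 32·5 + 36·3 = 402
D: 16·4 + 27·1 + 25·5 + 39·2 + 32·0 + 36·4 = 438
A has the highest Borda score (659).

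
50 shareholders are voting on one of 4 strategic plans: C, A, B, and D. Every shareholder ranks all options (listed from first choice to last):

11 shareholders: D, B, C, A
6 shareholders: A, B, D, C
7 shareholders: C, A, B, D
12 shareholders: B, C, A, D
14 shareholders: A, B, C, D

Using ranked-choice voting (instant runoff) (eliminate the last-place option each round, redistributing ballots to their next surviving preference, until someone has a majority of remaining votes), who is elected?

Round 1: C 7, A 20, B 12, D 11. Eliminate C.
Round 2: A 27, B 12, D 11. A has a majority.

A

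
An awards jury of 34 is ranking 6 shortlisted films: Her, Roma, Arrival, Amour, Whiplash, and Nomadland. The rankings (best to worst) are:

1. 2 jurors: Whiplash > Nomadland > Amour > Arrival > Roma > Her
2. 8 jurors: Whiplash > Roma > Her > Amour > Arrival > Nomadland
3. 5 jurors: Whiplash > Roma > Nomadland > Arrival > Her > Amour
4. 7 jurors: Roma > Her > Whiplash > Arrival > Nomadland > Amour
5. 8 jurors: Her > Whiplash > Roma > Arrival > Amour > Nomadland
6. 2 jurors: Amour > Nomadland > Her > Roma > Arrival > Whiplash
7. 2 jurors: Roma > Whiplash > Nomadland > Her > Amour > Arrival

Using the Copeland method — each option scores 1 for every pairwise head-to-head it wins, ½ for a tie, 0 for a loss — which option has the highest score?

Whiplash

Her: beats Arrival, Amour, and Nomadland; ties Whiplash; loses to Roma → score 3.5.
Roma: beats Her, Arrival, Amour, and Nomadland; loses to Whiplash → score 4.
Arrival: beats Amour and Nomadland; loses to Her, Roma, and Whiplash → score 2.
Amour: beats Nomadland; loses to Her, Roma, Arrival, and Whiplash → score 1.
Whiplash: beats Roma, Arrival, Amour, and Nomadland; ties Her → score 4.5.
Nomadland: loses to Her, Roma, Arrival, Amour, and Whiplash → score 0.
Whiplash has the best pairwise record.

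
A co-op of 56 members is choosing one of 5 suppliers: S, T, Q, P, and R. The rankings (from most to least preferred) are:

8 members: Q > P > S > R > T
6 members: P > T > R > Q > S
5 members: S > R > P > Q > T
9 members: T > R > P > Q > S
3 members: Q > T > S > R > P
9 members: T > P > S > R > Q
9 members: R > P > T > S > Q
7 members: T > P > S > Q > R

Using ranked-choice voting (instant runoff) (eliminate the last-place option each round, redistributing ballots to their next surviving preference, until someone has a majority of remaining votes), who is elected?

T

Round 1: S 5, T 25, Q 11, P 6, R 9. Eliminate S.
Round 2: T 25, Q 11, P 6, R 14. Eliminate P.
Round 3: T 31, Q 11, R 14. T has a majority.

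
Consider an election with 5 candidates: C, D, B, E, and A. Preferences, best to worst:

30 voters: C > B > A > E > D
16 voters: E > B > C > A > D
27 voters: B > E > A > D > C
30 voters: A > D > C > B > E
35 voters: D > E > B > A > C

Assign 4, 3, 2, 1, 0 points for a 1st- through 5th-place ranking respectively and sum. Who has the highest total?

B

C: 30·4 + 16·2 + 27·0 + 30·2 + 35·0 = 212
D: 30·0 + 16·0 + 27·1 + 30·3 + 35·4 = 257
B: 30·3 + 16·3 + 27·4 + 30·1 + 35·2 = 346
E: 30·1 + 16·4 + 27·3 + 30·0 + 35·3 = 280
A: 30·2 + 16·1 + 27·2 + 30·4 + 35·1 = 285
B has the highest Borda score (346).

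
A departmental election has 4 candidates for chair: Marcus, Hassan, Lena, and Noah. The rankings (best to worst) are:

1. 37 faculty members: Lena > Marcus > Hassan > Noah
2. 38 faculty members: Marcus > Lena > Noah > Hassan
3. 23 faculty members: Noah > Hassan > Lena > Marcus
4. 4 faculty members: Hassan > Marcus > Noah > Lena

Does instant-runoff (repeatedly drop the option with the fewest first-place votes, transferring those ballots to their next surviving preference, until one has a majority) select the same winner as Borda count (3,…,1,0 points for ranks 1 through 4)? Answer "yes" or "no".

yes

Instant-runoff — R1 Marcus 38, Hassan 4, Lena 37, Noah 23 (Hassan out); R2 Marcus 42, Lena 37, Noah 23 (Noah out); R3 Marcus 42, Lena 60 (Lena winner). Winner: Lena.
Borda — scores: Marcus 196, Hassan 95, Lena 210, Noah 111. Winner: Lena.
The two methods agree.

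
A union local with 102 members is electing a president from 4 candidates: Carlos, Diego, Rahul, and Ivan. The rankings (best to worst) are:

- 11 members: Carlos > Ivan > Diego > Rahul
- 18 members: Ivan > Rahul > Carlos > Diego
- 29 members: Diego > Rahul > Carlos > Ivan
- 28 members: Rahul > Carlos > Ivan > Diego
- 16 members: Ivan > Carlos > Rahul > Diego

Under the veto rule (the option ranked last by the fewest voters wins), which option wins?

Last-place votes: Carlos 0, Diego 62, Rahul 11, Ivan 29.
Carlos is ranked last by the fewest voters, so Carlos wins.

Carlos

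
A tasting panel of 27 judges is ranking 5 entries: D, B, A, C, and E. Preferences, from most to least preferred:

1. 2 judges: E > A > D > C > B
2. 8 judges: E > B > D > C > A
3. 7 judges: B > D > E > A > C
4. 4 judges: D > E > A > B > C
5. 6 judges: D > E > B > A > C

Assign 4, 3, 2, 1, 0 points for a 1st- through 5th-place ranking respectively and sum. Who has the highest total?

D: 2·2 + 8·2 + 7·3 + 4·4 + 6·4 = 81
B: 2·0 + 8·3 + 7·4 + 4·1 + 6·2 = 68
A: 2·3 + 8·0 + 7·1 + 4·2 + 6·1 = 27
C: 2·1 + 8·1 + 7·0 + 4·0 + 6·0 = 10
E: 2·4 + 8·4 + 7·2 + 4·3 + 6·3 = 84
E has the highest Borda score (84).

E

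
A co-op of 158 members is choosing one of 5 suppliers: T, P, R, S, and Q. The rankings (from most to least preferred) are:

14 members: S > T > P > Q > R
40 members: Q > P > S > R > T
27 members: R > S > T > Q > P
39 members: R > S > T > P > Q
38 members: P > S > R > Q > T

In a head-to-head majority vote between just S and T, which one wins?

Voters preferring S to T: 158; preferring T to S: 0.
S wins the head-to-head.

S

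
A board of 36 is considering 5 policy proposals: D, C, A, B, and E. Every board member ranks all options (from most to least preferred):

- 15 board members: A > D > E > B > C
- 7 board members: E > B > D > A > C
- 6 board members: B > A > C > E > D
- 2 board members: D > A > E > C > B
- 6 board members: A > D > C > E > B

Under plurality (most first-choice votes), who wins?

First-place votes: D 2, C 0, A 21, B 6, E 7.
A has the most first-place votes.

A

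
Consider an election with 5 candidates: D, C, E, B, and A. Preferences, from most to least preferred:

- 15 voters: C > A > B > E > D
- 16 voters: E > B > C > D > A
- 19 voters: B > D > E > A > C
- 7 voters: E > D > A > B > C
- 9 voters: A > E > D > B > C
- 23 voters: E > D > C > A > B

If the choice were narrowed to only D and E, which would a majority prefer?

E

Voters preferring D to E: 19; preferring E to D: 70.
E wins the head-to-head.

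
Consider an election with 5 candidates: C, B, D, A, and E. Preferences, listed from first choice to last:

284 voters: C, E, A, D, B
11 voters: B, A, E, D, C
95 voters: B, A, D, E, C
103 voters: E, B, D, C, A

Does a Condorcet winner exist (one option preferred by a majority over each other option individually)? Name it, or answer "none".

C vs B: 284–209 for C.
C vs D: 284–209 for C.
C vs A: 387–106 for C.
C vs E: 284–209 for C.
C beats every other option head-to-head.

C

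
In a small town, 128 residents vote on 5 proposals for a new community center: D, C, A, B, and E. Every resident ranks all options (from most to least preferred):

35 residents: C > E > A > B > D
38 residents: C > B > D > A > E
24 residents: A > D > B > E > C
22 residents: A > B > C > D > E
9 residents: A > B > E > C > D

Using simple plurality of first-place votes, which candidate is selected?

First-place votes: D 0, C 73, A 55, B 0, E 0.
C has the most first-place votes.

C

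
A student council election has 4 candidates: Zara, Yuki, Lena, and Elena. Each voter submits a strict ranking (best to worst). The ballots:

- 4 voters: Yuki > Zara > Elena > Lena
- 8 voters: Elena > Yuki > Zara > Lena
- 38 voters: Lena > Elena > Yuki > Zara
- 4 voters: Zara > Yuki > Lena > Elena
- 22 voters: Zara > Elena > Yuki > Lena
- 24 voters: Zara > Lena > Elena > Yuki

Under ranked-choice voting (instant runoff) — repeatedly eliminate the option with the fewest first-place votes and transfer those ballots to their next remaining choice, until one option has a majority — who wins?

Round 1: Zara 50, Yuki 4, Lena 38, Elena 8. Eliminate Yuki.
Round 2: Zara 54, Lena 38, Elena 8. Zara has a majority.

Zara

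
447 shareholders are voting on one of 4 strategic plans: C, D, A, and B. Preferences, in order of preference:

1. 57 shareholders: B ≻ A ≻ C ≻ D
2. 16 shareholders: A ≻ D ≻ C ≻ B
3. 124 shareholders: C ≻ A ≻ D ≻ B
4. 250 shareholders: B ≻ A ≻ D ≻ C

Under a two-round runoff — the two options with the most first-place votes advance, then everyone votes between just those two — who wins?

B

Round 1 first-place votes: C 124, D 0, A 16, B 307.
B and C advance.
Runoff: B is preferred to C by 307 voters; C by 140.
B wins the runoff.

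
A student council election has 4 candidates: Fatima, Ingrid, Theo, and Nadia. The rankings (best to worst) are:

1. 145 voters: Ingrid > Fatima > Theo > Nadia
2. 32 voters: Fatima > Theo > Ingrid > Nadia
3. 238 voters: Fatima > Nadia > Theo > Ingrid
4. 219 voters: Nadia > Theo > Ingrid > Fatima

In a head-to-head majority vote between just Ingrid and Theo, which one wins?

Voters preferring Ingrid to Theo: 145; preferring Theo to Ingrid: 489.
Theo wins the head-to-head.

Theo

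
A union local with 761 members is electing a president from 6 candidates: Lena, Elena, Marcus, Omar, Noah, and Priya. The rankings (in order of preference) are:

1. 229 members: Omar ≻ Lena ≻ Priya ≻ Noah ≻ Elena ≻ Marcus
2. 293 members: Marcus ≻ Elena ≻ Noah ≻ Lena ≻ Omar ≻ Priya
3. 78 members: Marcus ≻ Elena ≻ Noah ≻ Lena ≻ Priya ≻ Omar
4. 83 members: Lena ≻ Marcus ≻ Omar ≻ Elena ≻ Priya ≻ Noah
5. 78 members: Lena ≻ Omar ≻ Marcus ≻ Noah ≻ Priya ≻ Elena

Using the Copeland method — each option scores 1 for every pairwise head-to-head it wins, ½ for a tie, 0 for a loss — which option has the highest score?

Lena: beats Elena, Marcus, Omar, Noah, and Priya → score 5.
Elena: beats Noah and Priya; loses to Lena, Marcus, and Omar → score 2.
Marcus: beats Elena, Omar, Noah, and Priya; loses to Lena → score 4.
Omar: beats Elena, Noah, and Priya; loses to Lena and Marcus → score 3.
Noah: beats Priya; loses to Lena, Elena, Marcus, and Omar → score 1.
Priya: loses to Lena, Elena, Marcus, Omar, and Noah → score 0.
Lena has the best pairwise record.

Lena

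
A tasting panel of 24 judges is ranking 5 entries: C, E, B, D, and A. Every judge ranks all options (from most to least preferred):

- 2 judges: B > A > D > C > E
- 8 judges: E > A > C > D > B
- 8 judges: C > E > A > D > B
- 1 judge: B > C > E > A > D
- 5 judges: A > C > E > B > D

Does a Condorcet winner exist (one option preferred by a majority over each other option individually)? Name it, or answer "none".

none

Checking pairwise contests:
A beats C 15–9.
C beats E 16–8.
C beats B 21–3.
C beats D 22–2.
E beats A 17–7.
Every option loses at least one head-to-head, so there is no Condorcet winner.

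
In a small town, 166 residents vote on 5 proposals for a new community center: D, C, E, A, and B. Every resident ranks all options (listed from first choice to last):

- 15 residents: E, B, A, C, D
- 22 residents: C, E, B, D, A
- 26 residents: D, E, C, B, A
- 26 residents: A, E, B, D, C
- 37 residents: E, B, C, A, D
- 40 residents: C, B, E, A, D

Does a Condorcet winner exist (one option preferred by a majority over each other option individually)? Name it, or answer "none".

E

E vs D: 140–26 for E.
E vs C: 104–62 for E.
E vs A: 140–26 for E.
E vs B: 126–40 for E.
E beats every other option head-to-head.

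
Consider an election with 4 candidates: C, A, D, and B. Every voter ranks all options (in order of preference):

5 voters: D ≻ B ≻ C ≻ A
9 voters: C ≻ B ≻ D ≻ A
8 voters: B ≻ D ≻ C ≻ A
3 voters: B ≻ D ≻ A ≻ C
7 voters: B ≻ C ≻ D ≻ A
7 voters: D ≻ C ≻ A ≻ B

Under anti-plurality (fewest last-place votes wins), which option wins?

Last-place votes: C 3, A 29, D 0, B 7.
D is ranked last by the fewest voters, so D wins.

D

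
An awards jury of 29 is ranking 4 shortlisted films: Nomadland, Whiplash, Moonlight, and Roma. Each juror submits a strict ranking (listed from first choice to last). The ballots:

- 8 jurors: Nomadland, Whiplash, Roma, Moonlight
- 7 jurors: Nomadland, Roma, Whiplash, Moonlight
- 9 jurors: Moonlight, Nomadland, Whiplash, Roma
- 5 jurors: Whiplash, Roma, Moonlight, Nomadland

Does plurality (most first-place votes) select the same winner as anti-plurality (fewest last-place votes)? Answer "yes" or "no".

no

Plurality — first-place votes: Nomadland 15, Whiplash 5, Moonlight 9, Roma 0. Winner: Nomadland.
Anti-plurality — last-place votes: Nomadland 5, Whiplash 0, Moonlight 15, Roma 9. Winner: Whiplash.
The two methods disagree.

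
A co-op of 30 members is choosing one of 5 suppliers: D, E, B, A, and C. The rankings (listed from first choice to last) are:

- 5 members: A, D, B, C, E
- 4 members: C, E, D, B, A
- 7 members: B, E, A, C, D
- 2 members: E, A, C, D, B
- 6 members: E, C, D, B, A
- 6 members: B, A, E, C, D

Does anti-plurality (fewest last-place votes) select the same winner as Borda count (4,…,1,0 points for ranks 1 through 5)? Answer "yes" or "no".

Anti-plurality — last-place votes: D 13, E 5, B 2, A 10, C 0. Winner: C.
Borda — scores: D 37, E 77, B 72, A 58, C 56. Winner: E.
The two methods disagree.

no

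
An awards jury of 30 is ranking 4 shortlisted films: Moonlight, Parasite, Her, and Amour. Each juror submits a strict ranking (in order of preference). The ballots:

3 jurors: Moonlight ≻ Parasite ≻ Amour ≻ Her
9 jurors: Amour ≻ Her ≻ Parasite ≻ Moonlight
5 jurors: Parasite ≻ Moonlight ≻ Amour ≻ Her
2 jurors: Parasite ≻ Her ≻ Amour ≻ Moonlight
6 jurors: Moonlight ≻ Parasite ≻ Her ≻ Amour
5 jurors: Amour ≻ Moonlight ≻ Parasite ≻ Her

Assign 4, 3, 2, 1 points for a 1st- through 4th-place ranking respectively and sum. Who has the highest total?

Moonlight: 3·4 + 9·1 + 5·3 + 2·1 + 6·4 + 5·3 = 77
Parasite: 3·3 + 9·2 + 5·4 + 2·4 + 6·3 + 5·2 = 83
Her: 3·1 + 9·3 + 5·1 + 2·3 + 6·2 + 5·1 = 58
Amour: 3·2 + 9·4 + 5·2 + 2·2 + 6·1 + 5·4 = 82
Parasite has the highest Borda score (83).

Parasite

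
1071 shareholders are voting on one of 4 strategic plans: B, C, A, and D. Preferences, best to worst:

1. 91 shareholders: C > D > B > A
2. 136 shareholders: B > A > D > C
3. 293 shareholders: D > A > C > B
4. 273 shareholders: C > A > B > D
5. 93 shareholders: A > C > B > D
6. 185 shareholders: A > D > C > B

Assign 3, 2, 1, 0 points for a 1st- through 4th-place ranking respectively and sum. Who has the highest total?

A

B: 91·1 + 136·3 + 293·0 + 273·1 + 93·1 + 185·0 = 865
C: 91·3 + 136·0 + 293·1 + 273·3 + 93·2 + 185·1 = 1756
A: 91·0 + 136·2 + 293·2 + 273·2 + 93·3 + 185·3 = 2238
D: 91·2 + 136·1 + 293·3 + 273·0 + 93·0 + 185·2 = 1567
A has the highest Borda score (2238).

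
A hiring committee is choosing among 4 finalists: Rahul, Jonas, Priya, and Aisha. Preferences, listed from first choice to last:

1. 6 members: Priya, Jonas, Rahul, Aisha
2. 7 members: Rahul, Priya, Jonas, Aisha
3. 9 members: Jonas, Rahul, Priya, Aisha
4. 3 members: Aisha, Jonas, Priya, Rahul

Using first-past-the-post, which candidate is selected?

First-place votes: Rahul 7, Jonas 9, Priya 6, Aisha 3.
Jonas has the most first-place votes.

Jonas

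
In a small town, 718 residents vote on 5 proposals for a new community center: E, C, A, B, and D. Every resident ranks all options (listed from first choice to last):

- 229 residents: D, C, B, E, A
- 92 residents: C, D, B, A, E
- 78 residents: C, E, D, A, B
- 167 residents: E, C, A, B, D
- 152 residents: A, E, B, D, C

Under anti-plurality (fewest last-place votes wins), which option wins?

Last-place votes: E 92, C 152, A 229, B 78, D 167.
B is ranked last by the fewest voters, so B wins.

B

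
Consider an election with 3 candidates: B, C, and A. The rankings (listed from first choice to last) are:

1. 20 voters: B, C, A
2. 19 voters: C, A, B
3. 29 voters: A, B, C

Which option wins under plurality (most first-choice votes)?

First-place votes: B 20, C 19, A 29.
A has the most first-place votes.

A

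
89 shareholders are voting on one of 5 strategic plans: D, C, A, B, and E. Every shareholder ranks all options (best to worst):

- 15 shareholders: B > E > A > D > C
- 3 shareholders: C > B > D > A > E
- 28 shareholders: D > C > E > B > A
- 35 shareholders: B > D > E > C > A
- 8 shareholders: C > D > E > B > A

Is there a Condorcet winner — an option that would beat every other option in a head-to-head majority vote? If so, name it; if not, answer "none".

B

B vs D: 53–36 for B.
B vs C: 50–39 for B.
B vs A: 89–0 for B.
B vs E: 53–36 for B.
B beats every other option head-to-head.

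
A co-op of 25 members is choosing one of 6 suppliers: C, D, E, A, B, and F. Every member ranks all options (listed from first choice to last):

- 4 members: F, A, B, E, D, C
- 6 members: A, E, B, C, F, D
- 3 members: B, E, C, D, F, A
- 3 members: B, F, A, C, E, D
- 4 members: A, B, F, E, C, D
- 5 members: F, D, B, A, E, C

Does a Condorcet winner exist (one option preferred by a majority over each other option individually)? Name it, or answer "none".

none

Checking pairwise contests:
E beats C 22–3.
C beats D 16–9.
A beats E 22–3.
F beats A 15–10.
A beats B 14–11.
B beats F 16–9.
Every option loses at least one head-to-head, so there is no Condorcet winner.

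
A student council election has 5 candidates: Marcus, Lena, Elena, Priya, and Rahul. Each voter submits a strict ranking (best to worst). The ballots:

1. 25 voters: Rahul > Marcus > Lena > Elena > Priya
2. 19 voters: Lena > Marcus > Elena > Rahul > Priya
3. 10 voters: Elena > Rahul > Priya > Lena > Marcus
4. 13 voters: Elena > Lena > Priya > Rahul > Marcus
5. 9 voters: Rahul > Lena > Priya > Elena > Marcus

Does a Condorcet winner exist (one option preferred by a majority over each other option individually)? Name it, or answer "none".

Checking pairwise contests:
Lena beats Marcus 51–25.
Rahul beats Lena 44–32.
Marcus beats Elena 44–32.
Marcus beats Priya 44–32.
Elena beats Rahul 42–34.
Every option loses at least one head-to-head, so there is no Condorcet winner.

none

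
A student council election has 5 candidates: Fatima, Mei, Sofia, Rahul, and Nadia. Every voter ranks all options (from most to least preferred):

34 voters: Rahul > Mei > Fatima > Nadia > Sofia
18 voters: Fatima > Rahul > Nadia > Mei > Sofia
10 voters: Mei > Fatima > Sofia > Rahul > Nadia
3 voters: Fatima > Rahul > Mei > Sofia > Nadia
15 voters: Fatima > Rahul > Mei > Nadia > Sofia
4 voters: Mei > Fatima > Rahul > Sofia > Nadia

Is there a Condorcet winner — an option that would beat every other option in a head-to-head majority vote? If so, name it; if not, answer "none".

none

Checking pairwise contests:
Mei beats Fatima 48–36.
Rahul beats Mei 70–14.
Fatima beats Sofia 84–0.
Fatima beats Rahul 50–34.
Fatima beats Nadia 84–0.
Every option loses at least one head-to-head, so there is no Condorcet winner.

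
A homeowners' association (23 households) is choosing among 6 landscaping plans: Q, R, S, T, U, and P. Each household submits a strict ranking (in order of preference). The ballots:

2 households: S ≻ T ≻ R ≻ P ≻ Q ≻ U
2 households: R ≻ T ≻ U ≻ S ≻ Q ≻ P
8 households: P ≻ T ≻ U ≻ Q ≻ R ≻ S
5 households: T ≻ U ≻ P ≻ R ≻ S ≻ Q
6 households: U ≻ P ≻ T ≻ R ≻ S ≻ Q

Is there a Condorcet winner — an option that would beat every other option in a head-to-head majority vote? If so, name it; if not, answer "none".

Checking pairwise contests:
R beats Q 15–8.
T beats R 21–2.
R beats S 21–2.
P beats T 14–9.
T beats U 17–6.
U beats P 13–10.
Every option loses at least one head-to-head, so there is no Condorcet winner.

none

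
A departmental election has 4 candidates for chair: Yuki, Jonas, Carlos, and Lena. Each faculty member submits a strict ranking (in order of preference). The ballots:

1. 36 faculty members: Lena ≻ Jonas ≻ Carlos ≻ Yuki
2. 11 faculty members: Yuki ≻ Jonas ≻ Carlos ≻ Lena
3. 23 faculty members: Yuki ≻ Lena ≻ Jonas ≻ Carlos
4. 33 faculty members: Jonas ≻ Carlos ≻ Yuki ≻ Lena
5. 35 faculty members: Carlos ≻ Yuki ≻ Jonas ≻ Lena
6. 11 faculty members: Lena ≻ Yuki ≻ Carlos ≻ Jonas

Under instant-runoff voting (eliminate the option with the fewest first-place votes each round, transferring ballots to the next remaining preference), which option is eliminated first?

Round 1: Yuki 34, Jonas 33, Carlos 35, Lena 47. Eliminate Jonas.

Jonas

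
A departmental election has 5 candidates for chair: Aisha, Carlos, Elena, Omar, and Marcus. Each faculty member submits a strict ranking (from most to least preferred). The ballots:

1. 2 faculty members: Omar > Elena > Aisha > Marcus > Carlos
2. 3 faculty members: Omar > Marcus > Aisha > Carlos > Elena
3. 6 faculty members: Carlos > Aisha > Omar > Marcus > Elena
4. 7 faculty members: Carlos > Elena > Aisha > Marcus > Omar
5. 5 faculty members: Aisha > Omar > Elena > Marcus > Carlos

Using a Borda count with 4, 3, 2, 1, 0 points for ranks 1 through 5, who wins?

Aisha

Aisha: 2·2 + 3·2 + 6·3 + 7·2 + 5·4 = 62
Carlos: 2·0 + 3·1 + 6·4 + 7·4 + 5·0 = 55
Elena: 2·3 + 3·0 + 6·0 + 7·3 + 5·2 = 37
Omar: 2·4 + 3·4 + 6·2 + 7·0 + 5·3 = 47
Marcus: 2·1 + 3·3 + 6·1 + 7·1 + 5·1 = 29
Aisha has the highest Borda score (62).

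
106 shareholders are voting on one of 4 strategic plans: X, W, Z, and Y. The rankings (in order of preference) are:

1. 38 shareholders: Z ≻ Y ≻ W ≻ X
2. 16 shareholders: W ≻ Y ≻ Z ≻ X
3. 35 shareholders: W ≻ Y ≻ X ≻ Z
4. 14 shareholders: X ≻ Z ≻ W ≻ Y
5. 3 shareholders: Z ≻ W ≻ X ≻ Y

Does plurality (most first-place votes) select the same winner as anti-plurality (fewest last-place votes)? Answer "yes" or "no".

yes

Plurality — first-place votes: X 14, W 51, Z 41, Y 0. Winner: W.
Anti-plurality — last-place votes: X 54, W 0, Z 35, Y 17. Winner: W.
The two methods agree.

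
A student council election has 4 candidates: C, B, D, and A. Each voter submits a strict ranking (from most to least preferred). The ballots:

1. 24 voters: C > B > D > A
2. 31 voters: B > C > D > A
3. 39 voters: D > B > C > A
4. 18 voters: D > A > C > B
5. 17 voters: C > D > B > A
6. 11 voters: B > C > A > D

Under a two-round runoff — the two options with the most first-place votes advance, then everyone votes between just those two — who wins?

Round 1 first-place votes: C 41, B 42, D 57, A 0.
D and B advance.
Runoff: D is preferred to B by 74 voters; B by 66.
D wins the runoff.

D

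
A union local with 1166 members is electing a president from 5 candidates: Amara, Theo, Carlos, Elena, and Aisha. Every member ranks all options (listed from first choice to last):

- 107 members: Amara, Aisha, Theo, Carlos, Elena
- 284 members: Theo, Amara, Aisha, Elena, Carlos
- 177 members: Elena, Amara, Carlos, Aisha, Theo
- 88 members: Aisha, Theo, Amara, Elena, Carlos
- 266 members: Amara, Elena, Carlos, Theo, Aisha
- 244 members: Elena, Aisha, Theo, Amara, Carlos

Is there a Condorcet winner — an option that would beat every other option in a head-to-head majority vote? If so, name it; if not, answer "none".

none

Checking pairwise contests:
Theo beats Amara 616–550.
Elena beats Theo 687–479.
Amara beats Carlos 1166–0.
Amara beats Elena 745–421.
Amara beats Aisha 834–332.
Every option loses at least one head-to-head, so there is no Condorcet winner.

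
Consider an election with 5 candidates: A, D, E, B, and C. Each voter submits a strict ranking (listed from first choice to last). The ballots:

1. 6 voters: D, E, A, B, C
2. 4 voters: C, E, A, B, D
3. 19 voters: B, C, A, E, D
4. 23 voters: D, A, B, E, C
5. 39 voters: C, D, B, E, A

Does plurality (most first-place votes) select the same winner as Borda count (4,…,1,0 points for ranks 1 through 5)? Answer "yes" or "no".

no

Plurality — first-place votes: A 0, D 29, E 0, B 19, C 43. Winner: C.
Borda — scores: A 127, D 233, E 111, B 210, C 229. Winner: D.
The two methods disagree.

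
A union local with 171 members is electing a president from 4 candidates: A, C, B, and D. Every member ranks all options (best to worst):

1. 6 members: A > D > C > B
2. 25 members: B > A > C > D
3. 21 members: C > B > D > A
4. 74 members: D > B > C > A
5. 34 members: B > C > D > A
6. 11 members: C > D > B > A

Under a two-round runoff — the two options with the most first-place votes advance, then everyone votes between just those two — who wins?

Round 1 first-place votes: A 6, C 32, B 59, D 74.
D and B advance.
Runoff: D is preferred to B by 91 voters; B by 80.
D wins the runoff.

D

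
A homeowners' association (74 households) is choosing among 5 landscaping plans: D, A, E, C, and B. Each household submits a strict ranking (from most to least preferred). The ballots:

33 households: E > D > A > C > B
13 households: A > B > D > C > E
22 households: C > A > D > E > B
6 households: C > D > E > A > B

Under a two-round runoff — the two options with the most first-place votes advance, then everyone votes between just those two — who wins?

Round 1 first-place votes: D 0, A 13, E 33, C 28, B 0.
E and C advance.
Runoff: E is preferred to C by 33 voters; C by 41.
C wins the runoff.

C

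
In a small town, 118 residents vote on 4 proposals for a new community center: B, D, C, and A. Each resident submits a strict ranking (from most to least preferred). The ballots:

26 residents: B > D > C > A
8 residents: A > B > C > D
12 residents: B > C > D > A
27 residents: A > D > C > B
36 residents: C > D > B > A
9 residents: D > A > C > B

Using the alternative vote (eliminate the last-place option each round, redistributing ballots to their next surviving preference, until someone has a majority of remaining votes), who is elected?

B

Round 1: B 38, D 9, C 36, A 35. Eliminate D.
Round 2: B 38, C 36, A 44. Eliminate C.
Round 3: B 74, A 44. B has a majority.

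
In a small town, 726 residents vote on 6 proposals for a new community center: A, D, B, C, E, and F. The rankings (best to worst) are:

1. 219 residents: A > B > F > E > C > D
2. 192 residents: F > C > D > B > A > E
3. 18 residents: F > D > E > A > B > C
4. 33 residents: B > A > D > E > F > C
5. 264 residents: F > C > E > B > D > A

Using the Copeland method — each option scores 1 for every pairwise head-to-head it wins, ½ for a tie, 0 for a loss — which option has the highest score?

A: beats E; loses to D, B, C, and F → score 1.
D: beats A; loses to B, C, E, and F → score 1.
B: beats A, D, and E; loses to C and F → score 3.
C: beats A, D, B, and E; loses to F → score 4.
E: beats D; loses to A, B, C, and F → score 1.
F: beats A, D, B, C, and E → score 5.
F has the best pairwise record.

F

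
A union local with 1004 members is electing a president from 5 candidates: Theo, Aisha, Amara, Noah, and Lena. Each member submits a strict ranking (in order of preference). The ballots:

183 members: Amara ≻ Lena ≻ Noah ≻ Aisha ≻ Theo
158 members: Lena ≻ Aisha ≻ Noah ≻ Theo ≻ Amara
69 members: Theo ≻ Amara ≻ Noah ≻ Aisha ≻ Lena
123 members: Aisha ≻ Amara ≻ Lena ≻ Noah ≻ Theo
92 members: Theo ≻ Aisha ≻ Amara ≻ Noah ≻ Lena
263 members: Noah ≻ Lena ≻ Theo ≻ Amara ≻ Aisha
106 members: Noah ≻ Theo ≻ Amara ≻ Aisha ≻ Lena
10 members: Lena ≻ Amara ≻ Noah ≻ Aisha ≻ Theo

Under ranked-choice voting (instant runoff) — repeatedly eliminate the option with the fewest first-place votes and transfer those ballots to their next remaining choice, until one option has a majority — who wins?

Noah

Round 1: Theo 161, Aisha 123, Amara 183, Noah 369, Lena 168. Eliminate Aisha.
Round 2: Theo 161, Amara 306, Noah 369, Lena 168. Eliminate Theo.
Round 3: Amara 467, Noah 369, Lena 168. Eliminate Lena.
Round 4: Amara 477, Noah 527. Noah has a majority.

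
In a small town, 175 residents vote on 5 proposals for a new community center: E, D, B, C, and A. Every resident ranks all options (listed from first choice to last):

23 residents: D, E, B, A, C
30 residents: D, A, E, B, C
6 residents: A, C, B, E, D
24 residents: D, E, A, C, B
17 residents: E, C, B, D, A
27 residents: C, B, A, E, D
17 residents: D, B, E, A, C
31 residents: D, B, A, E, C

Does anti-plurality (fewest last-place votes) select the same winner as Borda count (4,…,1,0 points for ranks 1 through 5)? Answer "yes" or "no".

Anti-plurality — last-place votes: E 0, D 33, B 24, C 101, A 17. Winner: E.
Borda — scores: E 367, D 517, B 347, C 201, A 318. Winner: D.
The two methods disagree.

no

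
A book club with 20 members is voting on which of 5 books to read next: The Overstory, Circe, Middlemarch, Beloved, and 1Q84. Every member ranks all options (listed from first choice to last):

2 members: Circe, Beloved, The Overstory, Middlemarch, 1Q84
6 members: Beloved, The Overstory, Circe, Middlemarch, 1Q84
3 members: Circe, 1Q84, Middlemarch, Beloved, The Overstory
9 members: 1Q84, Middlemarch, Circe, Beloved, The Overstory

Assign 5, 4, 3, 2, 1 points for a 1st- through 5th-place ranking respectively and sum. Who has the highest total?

The Overstory: 2·3 + 6·4 + 3·1 + 9·1 = 42
Circe: 2·5 + 6·3 + 3·5 + 9·3 = 70
Middlemarch: 2·2 + 6·2 + 3·3 + 9·4 = 61
Beloved: 2·4 + 6·5 + 3·2 + 9·2 = 62
1Q84: 2·1 + 6·1 + 3·4 + 9·5 = 65
Circe has the highest Borda score (70).

Circe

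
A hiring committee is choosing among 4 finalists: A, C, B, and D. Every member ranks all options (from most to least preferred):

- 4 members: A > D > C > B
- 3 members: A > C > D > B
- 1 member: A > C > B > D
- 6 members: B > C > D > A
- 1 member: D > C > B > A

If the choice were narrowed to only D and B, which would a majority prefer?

D

Voters preferring D to B: 8; preferring B to D: 7.
D wins the head-to-head.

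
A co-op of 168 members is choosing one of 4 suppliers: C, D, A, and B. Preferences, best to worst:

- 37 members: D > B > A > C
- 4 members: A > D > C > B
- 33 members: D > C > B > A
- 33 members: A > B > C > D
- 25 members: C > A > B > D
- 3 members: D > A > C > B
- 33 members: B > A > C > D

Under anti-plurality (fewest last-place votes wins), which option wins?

Last-place votes: C 37, D 91, A 33, B 7.
B is ranked last by the fewest voters, so B wins.

B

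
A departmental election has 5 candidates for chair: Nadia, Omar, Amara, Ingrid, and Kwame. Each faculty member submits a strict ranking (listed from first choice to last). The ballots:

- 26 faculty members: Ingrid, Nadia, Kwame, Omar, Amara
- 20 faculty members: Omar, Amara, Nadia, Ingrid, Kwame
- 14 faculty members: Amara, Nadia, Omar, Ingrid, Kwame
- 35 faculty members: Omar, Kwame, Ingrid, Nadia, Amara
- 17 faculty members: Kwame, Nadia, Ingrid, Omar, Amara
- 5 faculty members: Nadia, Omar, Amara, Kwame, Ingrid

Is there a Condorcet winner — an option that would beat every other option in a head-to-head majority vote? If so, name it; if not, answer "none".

Checking pairwise contests:
Ingrid beats Nadia 61–56.
Nadia beats Omar 62–55.
Nadia beats Amara 83–34.
Omar beats Ingrid 74–43.
Nadia beats Kwame 65–52.
Every option loses at least one head-to-head, so there is no Condorcet winner.

none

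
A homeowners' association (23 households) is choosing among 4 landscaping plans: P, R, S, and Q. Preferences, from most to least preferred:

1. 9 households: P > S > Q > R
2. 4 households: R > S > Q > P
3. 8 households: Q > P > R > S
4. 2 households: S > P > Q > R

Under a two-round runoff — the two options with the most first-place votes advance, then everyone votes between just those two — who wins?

Q

Round 1 first-place votes: P 9, R 4, S 2, Q 8.
P and Q advance.
Runoff: P is preferred to Q by 11 voters; Q by 12.
Q wins the runoff.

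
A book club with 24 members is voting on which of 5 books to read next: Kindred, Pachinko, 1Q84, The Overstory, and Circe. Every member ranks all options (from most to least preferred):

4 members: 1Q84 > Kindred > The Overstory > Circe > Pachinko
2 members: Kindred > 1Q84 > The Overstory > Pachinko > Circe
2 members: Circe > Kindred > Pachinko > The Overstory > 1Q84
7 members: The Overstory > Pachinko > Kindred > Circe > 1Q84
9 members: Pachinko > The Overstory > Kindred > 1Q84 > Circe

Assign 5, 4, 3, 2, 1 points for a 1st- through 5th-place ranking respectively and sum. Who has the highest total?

Kindred: 4·4 + 2·5 + 2·4 + 7·3 + 9·3 = 82
Pachinko: 4·1 + 2·2 + 2·3 + 7·4 + 9·5 = 87
1Q84: 4·5 + 2·4 + 2·1 + 7·1 + 9·2 = 55
The Overstory: 4·3 + 2·3 + 2·2 + 7·5 + 9·4 = 93
Circe: 4·2 + 2·1 + 2·5 + 7·2 + 9·1 = 43
The Overstory has the highest Borda score (93).

The Overstory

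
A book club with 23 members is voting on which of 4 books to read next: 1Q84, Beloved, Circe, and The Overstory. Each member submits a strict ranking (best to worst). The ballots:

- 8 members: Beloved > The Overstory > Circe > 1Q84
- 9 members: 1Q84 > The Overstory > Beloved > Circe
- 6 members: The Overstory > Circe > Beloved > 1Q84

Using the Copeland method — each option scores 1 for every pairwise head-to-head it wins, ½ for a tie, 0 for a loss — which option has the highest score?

The Overstory

1Q84: loses to Beloved, Circe, and The Overstory → score 0.
Beloved: beats 1Q84 and Circe; loses to The Overstory → score 2.
Circe: beats 1Q84; loses to Beloved and The Overstory → score 1.
The Overstory: beats 1Q84, Beloved, and Circe → score 3.
The Overstory has the best pairwise record.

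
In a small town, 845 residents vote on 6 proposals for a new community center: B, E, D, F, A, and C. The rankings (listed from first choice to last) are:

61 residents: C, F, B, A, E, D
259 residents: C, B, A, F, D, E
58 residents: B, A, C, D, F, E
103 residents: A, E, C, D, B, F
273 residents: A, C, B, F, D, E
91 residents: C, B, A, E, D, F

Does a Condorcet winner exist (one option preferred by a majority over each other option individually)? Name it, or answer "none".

Checking pairwise contests:
C beats B 787–58.
B beats E 742–103.
B beats D 742–103.
B beats F 784–61.
B beats A 469–376.
A beats C 434–411.
Every option loses at least one head-to-head, so there is no Condorcet winner.

none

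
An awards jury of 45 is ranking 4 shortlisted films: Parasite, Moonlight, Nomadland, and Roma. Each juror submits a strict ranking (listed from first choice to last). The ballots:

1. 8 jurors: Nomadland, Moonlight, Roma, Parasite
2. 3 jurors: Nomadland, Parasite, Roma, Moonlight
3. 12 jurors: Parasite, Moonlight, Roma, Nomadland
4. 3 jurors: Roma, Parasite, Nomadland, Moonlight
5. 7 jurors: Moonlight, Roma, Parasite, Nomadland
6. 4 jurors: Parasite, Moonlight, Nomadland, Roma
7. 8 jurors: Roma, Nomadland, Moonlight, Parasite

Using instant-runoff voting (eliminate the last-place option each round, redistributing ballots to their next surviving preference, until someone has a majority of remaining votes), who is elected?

Round 1: Parasite 16, Moonlight 7, Nomadland 11, Roma 11. Eliminate Moonlight.
Round 2: Parasite 16, Nomadland 11, Roma 18. Eliminate Nomadland.
Round 3: Parasite 19, Roma 26. Roma has a majority.

Roma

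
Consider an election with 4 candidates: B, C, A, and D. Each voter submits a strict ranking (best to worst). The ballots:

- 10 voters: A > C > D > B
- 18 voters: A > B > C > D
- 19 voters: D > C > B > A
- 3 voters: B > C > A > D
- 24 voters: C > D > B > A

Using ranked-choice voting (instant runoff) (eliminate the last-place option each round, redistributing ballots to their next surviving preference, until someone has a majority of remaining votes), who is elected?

Round 1: B 3, C 24, A 28, D 19. Eliminate B.
Round 2: C 27, A 28, D 19. Eliminate D.
Round 3: C 46, A 28. C has a majority.

C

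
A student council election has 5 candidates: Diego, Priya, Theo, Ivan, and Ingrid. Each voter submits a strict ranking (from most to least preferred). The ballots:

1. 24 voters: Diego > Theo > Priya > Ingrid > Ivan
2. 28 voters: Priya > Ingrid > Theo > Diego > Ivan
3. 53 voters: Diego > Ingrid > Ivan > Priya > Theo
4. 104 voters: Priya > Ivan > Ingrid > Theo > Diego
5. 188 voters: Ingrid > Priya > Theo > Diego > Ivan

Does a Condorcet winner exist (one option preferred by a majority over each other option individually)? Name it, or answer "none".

Ingrid vs Diego: 320–77 for Ingrid.
Ingrid vs Priya: 241–156 for Ingrid.
Ingrid vs Theo: 373–24 for Ingrid.
Ingrid vs Ivan: 293–104 for Ingrid.
Ingrid beats every other option head-to-head.

Ingrid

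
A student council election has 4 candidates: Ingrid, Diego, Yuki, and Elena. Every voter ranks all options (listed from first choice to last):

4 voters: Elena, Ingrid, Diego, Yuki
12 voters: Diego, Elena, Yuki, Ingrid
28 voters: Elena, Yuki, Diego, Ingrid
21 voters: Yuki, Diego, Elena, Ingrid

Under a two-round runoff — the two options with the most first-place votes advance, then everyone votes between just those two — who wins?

Elena

Round 1 first-place votes: Ingrid 0, Diego 12, Yuki 21, Elena 32.
Elena and Yuki advance.
Runoff: Elena is preferred to Yuki by 44 voters; Yuki by 21.
Elena wins the runoff.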